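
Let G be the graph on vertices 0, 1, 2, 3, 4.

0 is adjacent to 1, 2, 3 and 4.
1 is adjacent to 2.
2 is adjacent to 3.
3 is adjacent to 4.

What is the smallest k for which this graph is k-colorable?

0, 1, 2 are mutually adjacent, so at least 3 colors are needed.
3 colors suffice: color a → {0}; color b → {2, 4}; color c → {1, 3}. Each edge has distinct colors on its endpoints.

3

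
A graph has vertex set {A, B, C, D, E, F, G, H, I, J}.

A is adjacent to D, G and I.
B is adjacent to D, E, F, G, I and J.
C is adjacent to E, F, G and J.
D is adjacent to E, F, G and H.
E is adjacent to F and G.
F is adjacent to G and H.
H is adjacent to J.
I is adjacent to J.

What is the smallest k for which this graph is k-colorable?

B, D, E, F, G form a clique, so at least 5 colors are needed.
5 colors suffice: color 1 → {A, B, C, H}; color 2 → {D, J}; color 3 → {F, I}; color 4 → {G}; color 5 → {E}. Every edge joins two different colors.

5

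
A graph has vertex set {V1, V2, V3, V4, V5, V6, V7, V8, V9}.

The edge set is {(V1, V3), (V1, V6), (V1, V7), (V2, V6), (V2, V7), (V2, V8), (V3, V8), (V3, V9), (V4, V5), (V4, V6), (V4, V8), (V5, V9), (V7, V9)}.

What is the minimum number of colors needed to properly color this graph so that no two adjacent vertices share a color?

The cycle V3-V8-V4-V6-V1-V3 has odd length 5, so it cannot be 2-colored; at least 3 colors are needed.
3 colors suffice: color red → {V2, V3, V4}; color blue → {V1, V8, V9}; color green → {V5, V6, V7}. Every edge joins two different colors.

3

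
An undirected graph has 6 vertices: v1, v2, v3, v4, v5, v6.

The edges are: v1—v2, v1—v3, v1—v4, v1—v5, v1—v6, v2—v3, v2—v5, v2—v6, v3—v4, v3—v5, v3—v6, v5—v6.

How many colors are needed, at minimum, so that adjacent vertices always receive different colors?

v1, v2, v3, v5, v6 are mutually adjacent (a clique of size 5), so at least 5 colors are needed.
5 colors suffice: v1=red, v2=green, v3=blue, v4=green, v5=purple, v6=yellow. No two adjacent vertices share a color.

5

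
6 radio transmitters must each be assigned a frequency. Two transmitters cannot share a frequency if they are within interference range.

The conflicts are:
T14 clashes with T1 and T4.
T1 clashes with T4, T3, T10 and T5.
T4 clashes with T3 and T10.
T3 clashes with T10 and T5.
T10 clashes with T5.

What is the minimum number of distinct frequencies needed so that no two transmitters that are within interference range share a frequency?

4

T1, T4, T3, T10 pairwise conflict, so at least 4 frequencies are needed.
4 frequencies suffice: frequency 1 → {T1}; frequency 2 → {T14, T10}; frequency 3 → {T3}; frequency 4 → {T4, T5}. Every pair that conflicts lands in different frequencies.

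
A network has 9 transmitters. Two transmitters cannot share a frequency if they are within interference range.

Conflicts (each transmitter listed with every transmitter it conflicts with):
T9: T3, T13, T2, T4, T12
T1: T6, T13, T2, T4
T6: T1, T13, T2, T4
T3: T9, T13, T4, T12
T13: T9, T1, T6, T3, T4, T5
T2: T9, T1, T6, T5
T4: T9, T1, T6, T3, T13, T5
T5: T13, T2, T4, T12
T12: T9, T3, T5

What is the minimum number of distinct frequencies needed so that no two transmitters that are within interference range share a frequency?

T1, T6, T13, T4 are mutually in conflict, so at least 4 frequencies are needed.
4 frequencies suffice: T9=3, T1=3, T6=4, T3=4, T13=2, T2=1, T4=1, T5=3, T12=1. No two conflicting transmitters share a frequency.

4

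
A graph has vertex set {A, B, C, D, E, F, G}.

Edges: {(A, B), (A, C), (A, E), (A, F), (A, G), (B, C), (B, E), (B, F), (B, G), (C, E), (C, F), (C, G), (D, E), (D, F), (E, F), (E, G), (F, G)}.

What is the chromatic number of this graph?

6

A, B, C, E, F, G are pairwise adjacent (a clique of size 6), so at least 6 colors are needed.
6 colors suffice: A=3, B=4, C=6, D=3, E=2, F=1, G=5. Each edge has distinct colors on its endpoints.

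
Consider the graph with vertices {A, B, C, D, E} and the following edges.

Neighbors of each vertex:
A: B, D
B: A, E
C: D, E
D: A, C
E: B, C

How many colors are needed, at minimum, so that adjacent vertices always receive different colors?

3

The cycle C-D-A-B-E-C has odd length 5, so it cannot be 2-colored; at least 3 colors are needed.
3 colors suffice: A=red, B=blue, C=green, D=blue, E=red. Each edge has distinct colors on its endpoints.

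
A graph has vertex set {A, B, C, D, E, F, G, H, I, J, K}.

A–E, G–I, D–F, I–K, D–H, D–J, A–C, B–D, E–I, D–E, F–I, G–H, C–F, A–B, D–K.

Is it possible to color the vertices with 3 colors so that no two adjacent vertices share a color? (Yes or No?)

The chromatic number is 3. The cycle A-C-F-D-B-A has odd length 5, so it cannot be 2-colored; at least 3 colors are needed.
A valid assignment using 3 colors: A=1, B=2, C=3, D=1, E=2, F=2, G=2, H=3, I=1, J=2, K=2.
That is already a proper 3-coloring.

Yes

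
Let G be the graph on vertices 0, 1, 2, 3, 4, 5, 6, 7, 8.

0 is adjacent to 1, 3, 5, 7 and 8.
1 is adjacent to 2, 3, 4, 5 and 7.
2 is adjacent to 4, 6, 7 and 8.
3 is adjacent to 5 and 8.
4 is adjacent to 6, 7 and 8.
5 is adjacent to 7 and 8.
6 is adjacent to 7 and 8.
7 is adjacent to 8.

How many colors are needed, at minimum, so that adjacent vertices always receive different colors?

5

2, 4, 6, 7, 8 form a clique, so at least 5 colors are needed.
5 colors suffice: color red → {3, 7}; color blue → {1, 8}; color green → {0, 2}; color yellow → {4, 5}; color purple → {6}. Each edge has distinct colors on its endpoints.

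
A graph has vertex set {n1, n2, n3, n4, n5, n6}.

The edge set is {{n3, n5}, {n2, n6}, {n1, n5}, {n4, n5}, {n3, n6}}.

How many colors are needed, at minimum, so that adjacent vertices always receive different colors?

n1 and n5 are adjacent, so at least 2 colors are needed.
2 colors suffice: color red → {n5, n6}; color blue → {n1, n2, n3, n4}. Each edge has distinct colors on its endpoints.

2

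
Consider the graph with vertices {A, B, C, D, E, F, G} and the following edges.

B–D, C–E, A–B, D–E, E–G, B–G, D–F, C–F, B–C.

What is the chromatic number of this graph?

2

C and E are adjacent, so at least 2 colors are needed.
2 colors suffice: color red → {B, E, F}; color blue → {A, C, D, G}. Each edge has distinct colors on its endpoints.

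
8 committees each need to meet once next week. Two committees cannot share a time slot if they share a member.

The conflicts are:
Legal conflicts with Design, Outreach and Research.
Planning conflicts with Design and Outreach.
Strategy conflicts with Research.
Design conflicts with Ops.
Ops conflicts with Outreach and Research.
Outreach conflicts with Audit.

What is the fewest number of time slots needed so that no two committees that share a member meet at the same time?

2

Outreach and Audit conflict, so at least 2 time slots are needed.
Using 2 time slots: Legal=2, Planning=2, Strategy=2, Design=1, Ops=2, Outreach=1, Research=1, Audit=2. Each listed conflict is separated.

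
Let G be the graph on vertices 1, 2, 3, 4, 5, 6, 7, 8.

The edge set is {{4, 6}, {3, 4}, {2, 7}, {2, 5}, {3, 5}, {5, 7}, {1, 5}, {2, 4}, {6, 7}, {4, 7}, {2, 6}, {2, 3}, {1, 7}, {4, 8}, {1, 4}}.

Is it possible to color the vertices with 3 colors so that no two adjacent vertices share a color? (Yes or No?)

No

2, 4, 6, 7 are pairwise adjacent (a clique of size 4), so at least 4 colors are needed.
So 3 colors are not enough.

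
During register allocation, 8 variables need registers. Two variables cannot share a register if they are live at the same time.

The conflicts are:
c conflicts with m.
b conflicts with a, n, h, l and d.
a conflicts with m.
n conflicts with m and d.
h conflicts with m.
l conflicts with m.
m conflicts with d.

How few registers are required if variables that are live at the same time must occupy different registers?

3

n, m, d are mutually in conflict, so at least 3 registers are needed.
3 registers suffice: register 1 → {b, m}; register 2 → {c, a, n, h, l}; register 3 → {d}. Every pair that conflicts lands in different registers.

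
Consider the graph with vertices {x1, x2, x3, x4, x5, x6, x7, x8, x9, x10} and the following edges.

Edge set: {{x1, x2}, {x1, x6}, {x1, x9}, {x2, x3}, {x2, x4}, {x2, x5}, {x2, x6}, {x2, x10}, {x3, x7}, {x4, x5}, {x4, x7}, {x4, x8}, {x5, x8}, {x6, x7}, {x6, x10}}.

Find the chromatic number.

3

x2, x4, x5 form a triangle, so at least 3 colors are needed.
One proper 3-coloring: x1=3, x2=1, x3=2, x4=2, x5=3, x6=2, x7=1, x8=1, x9=1, x10=3. Every edge joins two different colors.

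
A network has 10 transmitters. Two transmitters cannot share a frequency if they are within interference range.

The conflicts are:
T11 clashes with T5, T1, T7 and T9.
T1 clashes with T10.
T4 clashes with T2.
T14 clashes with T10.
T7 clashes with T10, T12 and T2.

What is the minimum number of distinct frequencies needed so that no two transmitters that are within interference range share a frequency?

T11 and T7 conflict, so at least 2 frequencies are needed.
A valid assignment using 2 frequencies: T11=2, T5=1, T1=1, T4=1, T14=1, T7=1, T9=1, T10=2, T12=2, T2=2. No two conflicting transmitters share a frequency.

2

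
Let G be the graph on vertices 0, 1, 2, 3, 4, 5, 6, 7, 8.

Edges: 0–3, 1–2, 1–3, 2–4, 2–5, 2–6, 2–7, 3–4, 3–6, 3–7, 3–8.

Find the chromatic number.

0 and 3 are adjacent, so at least 2 colors are needed.
2 colors suffice: color red → {2, 3}; color blue → {0, 1, 4, 5, 6, 7, 8}. Every edge joins two different colors.

2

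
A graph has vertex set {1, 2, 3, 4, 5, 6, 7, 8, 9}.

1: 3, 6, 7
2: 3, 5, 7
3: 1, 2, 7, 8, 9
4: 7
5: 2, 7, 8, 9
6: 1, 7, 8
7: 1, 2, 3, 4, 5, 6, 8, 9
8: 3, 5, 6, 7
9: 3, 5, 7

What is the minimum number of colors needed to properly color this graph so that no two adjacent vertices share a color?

6, 7, 8 are mutually adjacent, so at least 3 colors are needed.
One proper 3-coloring: 1=green, 2=green, 3=blue, 4=blue, 5=blue, 6=blue, 7=red, 8=green, 9=green. Every edge joins two different colors.

3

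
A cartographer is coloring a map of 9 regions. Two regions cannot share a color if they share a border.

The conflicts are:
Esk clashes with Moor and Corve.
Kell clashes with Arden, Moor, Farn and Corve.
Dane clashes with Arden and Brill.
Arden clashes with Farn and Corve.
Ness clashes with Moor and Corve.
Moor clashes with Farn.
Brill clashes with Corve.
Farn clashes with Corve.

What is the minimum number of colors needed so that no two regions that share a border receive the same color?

4

Kell, Arden, Farn, Corve pairwise conflict, so at least 4 colors are needed.
4 colors suffice: color 1 → {Dane, Moor, Corve}; color 2 → {Esk, Ness, Brill, Farn}; color 3 → {Arden}; color 4 → {Kell}. No two conflicting regions share a color.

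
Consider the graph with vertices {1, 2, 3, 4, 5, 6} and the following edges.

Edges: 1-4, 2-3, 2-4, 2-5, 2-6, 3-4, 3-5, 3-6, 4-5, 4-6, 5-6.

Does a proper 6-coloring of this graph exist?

Yes

The chromatic number is 5. 2, 3, 4, 5, 6 are pairwise adjacent (a clique of size 5), so at least 5 colors are needed.
5 colors suffice: color red → {4}; color blue → {1, 5}; color green → {6}; color yellow → {3}; color purple → {2}.
Since 6 ≥ 5, a proper 6-coloring certainly exists.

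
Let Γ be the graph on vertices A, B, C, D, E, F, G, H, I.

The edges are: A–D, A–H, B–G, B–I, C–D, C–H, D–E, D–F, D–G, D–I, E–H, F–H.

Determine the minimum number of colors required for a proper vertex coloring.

2

D and F are adjacent, so at least 2 colors are needed.
A valid assignment using 2 colors: A=2, B=1, C=2, D=1, E=2, F=2, G=2, H=1, I=2. Each edge has distinct colors on its endpoints.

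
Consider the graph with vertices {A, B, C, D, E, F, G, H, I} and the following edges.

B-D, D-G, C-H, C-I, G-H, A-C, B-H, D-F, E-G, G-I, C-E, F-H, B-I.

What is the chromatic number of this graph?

2

A and C are adjacent, so at least 2 colors are needed.
2 colors suffice: color red → {B, C, F, G}; color blue → {A, D, E, H, I}. Each edge has distinct colors on its endpoints.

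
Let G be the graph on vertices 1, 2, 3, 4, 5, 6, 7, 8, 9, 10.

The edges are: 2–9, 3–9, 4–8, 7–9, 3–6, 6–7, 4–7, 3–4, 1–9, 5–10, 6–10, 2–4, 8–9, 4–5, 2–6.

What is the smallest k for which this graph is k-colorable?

The cycle 6-7-4-5-10-6 has odd length 5, so it cannot be 2-colored; at least 3 colors are needed.
3 colors suffice: 1=b, 2=b, 3=b, 4=a, 5=c, 6=a, 7=b, 8=b, 9=a, 10=b. Each edge has distinct colors on its endpoints.

3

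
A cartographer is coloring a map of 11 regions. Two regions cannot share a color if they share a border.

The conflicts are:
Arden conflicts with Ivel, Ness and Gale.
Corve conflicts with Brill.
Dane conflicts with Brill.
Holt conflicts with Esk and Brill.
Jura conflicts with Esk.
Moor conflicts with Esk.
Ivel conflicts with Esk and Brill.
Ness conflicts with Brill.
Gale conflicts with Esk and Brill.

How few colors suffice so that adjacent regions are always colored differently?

2

Arden and Ness conflict, so at least 2 colors are needed.
2 colors suffice: color 1 → {Arden, Esk, Brill}; color 2 → {Corve, Dane, Holt, Jura, Moor, Ivel, Ness, Gale}. Each listed conflict is separated.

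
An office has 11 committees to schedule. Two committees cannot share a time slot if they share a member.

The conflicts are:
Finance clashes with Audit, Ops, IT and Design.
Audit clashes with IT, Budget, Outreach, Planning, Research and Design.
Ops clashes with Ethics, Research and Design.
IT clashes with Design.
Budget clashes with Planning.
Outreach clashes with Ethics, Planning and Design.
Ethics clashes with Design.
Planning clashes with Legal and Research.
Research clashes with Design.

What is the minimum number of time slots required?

Finance, Audit, IT, Design pairwise conflict, so at least 4 time slots are needed.
4 time slots suffice: Finance=3, Audit=1, Ops=1, IT=4, Budget=3, Outreach=3, Ethics=4, Planning=2, Legal=1, Research=3, Design=2. Every pair that conflicts lands in different time slots.

4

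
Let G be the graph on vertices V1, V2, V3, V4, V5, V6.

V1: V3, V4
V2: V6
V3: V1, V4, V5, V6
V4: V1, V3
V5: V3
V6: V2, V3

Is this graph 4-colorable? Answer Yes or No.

The chromatic number is 3. V1, V3, V4 form a triangle, so at least 3 colors are needed.
3 colors suffice: color R → {V2, V3}; color B → {V1, V5, V6}; color G → {V4}.
Since 4 ≥ 3, a proper 4-coloring certainly exists.

Yes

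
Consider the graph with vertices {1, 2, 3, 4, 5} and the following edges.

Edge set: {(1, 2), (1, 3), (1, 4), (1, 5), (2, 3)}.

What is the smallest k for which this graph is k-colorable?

1, 2, 3 are pairwise adjacent, so at least 3 colors are needed.
3 colors suffice: color a → {1}; color b → {3, 4, 5}; color c → {2}. Each edge has distinct colors on its endpoints.

3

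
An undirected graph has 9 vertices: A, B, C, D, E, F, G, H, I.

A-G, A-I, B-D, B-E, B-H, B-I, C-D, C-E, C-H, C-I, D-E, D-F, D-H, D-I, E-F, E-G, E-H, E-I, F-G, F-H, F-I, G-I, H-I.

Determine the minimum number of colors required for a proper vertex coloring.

B, D, E, H, I form a clique, so at least 5 colors are needed.
One proper 5-coloring: A=2, B=5, C=5, D=4, E=2, F=5, G=3, H=3, I=1. Each edge has distinct colors on its endpoints.

5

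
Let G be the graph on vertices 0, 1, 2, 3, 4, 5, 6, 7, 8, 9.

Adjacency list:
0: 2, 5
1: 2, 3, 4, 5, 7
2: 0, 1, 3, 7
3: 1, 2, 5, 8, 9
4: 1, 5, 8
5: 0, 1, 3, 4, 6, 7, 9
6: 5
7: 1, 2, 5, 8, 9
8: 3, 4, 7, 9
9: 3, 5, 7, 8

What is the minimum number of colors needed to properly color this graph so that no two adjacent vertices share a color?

7, 8, 9 are mutually adjacent, so at least 3 colors are needed.
3 colors suffice: 0=blue, 1=green, 2=red, 3=blue, 4=blue, 5=red, 6=blue, 7=blue, 8=red, 9=green. Every edge joins two different colors.

3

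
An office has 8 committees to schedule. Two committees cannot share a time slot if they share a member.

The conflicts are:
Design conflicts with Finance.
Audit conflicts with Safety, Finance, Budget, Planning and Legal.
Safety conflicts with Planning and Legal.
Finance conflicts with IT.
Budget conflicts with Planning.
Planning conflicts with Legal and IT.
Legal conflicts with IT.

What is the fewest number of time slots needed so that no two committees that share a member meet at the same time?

4

Audit, Safety, Planning, Legal are mutually in conflict, so at least 4 time slots are needed.
4 time slots suffice: time slot 1 → {Finance, Planning}; time slot 2 → {Design, Audit, IT}; time slot 3 → {Budget, Legal}; time slot 4 → {Safety}. No two conflicting committees share a time slot.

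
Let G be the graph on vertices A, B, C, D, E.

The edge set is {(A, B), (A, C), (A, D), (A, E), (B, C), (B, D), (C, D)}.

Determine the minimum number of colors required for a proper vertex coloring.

4

A, B, C, D are pairwise adjacent (a clique of size 4), so at least 4 colors are needed.
One proper 4-coloring: A=1, B=2, C=4, D=3, E=2. No two adjacent vertices share a color.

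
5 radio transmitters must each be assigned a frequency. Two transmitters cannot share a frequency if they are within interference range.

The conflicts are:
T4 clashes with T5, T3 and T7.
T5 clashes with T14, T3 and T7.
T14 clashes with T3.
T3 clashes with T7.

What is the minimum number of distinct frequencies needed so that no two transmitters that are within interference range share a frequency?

4

T4, T5, T3, T7 are mutually in conflict, so at least 4 frequencies are needed.
4 frequencies suffice: T4=3, T5=1, T14=3, T3=2, T7=4. Each listed conflict is separated.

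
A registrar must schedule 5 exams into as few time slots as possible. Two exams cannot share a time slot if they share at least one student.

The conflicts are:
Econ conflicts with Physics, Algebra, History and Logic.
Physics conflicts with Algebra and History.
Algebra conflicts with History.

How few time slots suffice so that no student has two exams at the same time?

Econ, Physics, Algebra, History pairwise conflict, so at least 4 time slots are needed.
4 time slots suffice: time slot 1 → {Econ}; time slot 2 → {Algebra, Logic}; time slot 3 → {Physics}; time slot 4 → {History}. Each listed conflict is separated.

4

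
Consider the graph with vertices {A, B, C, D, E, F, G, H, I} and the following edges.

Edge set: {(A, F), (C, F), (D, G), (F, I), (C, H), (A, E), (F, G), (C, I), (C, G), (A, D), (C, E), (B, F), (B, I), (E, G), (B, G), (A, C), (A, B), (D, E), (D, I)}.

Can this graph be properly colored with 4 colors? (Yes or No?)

Yes

The chromatic number is 3. C, F, G form a triangle, so at least 3 colors are needed.
3 colors suffice: color red → {B, C, D}; color blue → {A, G, H, I}; color green → {E, F}.
Since 4 ≥ 3, a proper 4-coloring certainly exists.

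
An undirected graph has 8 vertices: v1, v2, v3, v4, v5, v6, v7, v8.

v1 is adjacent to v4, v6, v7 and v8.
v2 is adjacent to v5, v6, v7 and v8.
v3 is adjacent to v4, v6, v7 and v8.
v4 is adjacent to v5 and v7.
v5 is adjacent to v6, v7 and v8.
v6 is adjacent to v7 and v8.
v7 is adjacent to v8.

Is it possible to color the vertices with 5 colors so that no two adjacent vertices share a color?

Yes

The chromatic number is 5. v2, v5, v6, v7, v8 are pairwise adjacent (a clique of size 5), so at least 5 colors are needed.
5 colors suffice: color R → {v7}; color B → {v4, v6}; color G → {v8}; color Y → {v1, v3, v5}; color P → {v2}.
That is already a proper 5-coloring.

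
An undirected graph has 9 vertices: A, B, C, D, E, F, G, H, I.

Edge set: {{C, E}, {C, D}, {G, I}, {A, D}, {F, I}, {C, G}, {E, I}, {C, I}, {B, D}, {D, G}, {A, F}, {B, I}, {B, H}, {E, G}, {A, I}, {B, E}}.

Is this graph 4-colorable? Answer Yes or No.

The chromatic number is 4. C, E, G, I are mutually adjacent (a clique of size 4), so at least 4 colors are needed.
4 colors suffice: color 1 → {D, H, I}; color 2 → {A, B, G}; color 3 → {E, F}; color 4 → {C}.
That is already a proper 4-coloring.

Yes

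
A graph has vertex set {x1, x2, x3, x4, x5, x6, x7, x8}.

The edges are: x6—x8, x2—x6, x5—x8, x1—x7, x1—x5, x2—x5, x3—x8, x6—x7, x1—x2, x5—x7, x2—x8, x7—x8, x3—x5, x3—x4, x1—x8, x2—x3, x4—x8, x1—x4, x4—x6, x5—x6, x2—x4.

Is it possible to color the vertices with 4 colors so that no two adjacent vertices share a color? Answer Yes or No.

The chromatic number is 4. x2, x3, x5, x8 are mutually adjacent (a clique of size 4), so at least 4 colors are needed.
A valid assignment using 4 colors: x1=4, x2=3, x3=4, x4=2, x5=2, x6=4, x7=3, x8=1.
That is already a proper 4-coloring.

Yes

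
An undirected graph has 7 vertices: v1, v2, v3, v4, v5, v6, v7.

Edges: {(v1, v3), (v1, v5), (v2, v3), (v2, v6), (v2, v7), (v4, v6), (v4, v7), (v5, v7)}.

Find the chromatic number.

3

The cycle v5-v7-v2-v3-v1-v5 has odd length 5, so it cannot be 2-colored; at least 3 colors are needed.
3 colors suffice: color 1 → {v2, v4, v5}; color 2 → {v3, v6, v7}; color 3 → {v1}. No two adjacent vertices share a color.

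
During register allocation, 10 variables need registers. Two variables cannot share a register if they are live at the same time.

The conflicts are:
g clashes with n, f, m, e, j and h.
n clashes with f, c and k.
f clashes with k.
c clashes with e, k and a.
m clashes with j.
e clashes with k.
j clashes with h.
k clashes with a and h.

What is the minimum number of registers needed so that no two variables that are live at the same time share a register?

g, m, j are mutually in conflict, so at least 3 registers are needed.
3 registers suffice: register 1 → {g, k}; register 2 → {f, c, m, h}; register 3 → {n, e, j, a}. No two conflicting variables share a register.

3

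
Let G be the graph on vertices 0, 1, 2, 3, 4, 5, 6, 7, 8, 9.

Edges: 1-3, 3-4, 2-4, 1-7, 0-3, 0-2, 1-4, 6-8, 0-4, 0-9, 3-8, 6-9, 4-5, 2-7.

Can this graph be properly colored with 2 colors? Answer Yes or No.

No

0, 3, 4 are mutually adjacent, so at least 3 colors are needed.
So 2 colors are not enough.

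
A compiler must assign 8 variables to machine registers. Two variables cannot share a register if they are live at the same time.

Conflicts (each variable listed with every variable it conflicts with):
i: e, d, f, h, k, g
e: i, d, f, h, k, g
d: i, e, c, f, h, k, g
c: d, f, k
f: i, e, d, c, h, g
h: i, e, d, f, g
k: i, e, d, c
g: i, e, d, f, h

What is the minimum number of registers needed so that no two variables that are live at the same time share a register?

6

i, e, d, f, h, g all conflict with each other, so at least 6 registers are needed.
Using 6 registers: i=3, e=2, d=1, c=2, f=4, h=6, k=4, g=5. No two conflicting variables share a register.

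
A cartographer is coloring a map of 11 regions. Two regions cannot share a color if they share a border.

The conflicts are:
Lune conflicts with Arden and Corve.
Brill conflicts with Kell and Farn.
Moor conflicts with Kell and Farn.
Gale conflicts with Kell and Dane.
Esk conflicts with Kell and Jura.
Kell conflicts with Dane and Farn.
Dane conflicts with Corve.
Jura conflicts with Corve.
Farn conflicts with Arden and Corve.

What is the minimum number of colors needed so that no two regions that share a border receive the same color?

Gale, Kell, Dane all conflict with each other, so at least 3 colors are needed.
A valid assignment using 3 colors: Lune=2, Brill=3, Moor=3, Gale=3, Esk=2, Kell=1, Dane=2, Jura=3, Farn=2, Arden=1, Corve=1. No two conflicting regions share a color.

3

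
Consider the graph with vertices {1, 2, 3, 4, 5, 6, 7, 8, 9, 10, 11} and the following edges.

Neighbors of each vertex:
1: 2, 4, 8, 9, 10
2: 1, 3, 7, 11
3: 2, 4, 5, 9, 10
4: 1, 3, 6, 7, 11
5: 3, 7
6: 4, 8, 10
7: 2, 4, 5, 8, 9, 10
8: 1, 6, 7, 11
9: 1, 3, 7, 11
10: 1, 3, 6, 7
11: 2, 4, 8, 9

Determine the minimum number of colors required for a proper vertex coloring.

2

1 and 8 are adjacent, so at least 2 colors are needed.
A valid assignment using 2 colors: 1=red, 2=blue, 3=red, 4=blue, 5=blue, 6=red, 7=red, 8=blue, 9=blue, 10=blue, 11=red. No two adjacent vertices share a color.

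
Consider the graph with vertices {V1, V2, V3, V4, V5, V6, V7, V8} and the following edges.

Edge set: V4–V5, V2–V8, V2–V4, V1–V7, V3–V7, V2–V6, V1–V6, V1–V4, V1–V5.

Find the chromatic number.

V1, V4, V5 are pairwise adjacent, so at least 3 colors are needed.
3 colors suffice: color 1 → {V1, V2, V3}; color 2 → {V4, V6, V7, V8}; color 3 → {V5}. No two adjacent vertices share a color.

3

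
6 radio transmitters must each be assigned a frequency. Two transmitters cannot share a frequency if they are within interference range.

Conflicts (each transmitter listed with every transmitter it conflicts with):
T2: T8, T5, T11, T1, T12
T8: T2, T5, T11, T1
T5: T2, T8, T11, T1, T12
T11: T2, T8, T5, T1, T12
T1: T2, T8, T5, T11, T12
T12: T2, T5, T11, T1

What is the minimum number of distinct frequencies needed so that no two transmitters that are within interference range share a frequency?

T2, T5, T11, T1, T12 pairwise conflict, so at least 5 frequencies are needed.
5 frequencies suffice: frequency 1 → {T2}; frequency 2 → {T5}; frequency 3 → {T11}; frequency 4 → {T1}; frequency 5 → {T8, T12}. No two conflicting transmitters share a frequency.

5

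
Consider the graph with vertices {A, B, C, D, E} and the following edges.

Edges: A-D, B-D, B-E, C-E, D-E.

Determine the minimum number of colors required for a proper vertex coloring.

B, D, E are pairwise adjacent, so at least 3 colors are needed.
3 colors suffice: color 1 → {C, D}; color 2 → {A, E}; color 3 → {B}. No two adjacent vertices share a color.

3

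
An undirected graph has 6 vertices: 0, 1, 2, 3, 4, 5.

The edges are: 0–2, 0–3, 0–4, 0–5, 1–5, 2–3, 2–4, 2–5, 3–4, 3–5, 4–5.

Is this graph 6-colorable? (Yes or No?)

The chromatic number is 5. 0, 2, 3, 4, 5 form a clique, so at least 5 colors are needed.
5 colors suffice: color a → {5}; color b → {1, 2}; color c → {0}; color d → {3}; color e → {4}.
Since 6 ≥ 5, a proper 6-coloring certainly exists.

Yes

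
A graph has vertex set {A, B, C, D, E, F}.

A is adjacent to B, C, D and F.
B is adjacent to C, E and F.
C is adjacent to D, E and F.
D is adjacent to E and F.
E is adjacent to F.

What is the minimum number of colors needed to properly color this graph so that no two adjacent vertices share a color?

A, C, D, F are pairwise adjacent (a clique of size 4), so at least 4 colors are needed.
4 colors suffice: color red → {F}; color blue → {C}; color green → {A, E}; color yellow → {B, D}. Each edge has distinct colors on its endpoints.

4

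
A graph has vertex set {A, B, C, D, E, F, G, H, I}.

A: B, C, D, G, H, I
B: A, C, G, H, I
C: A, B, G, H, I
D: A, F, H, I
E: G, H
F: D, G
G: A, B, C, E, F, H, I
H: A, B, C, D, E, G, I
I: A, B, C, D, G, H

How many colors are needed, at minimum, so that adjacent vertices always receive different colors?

6

A, B, C, G, H, I are pairwise adjacent (a clique of size 6), so at least 6 colors are needed.
A valid assignment using 6 colors: A=3, B=6, C=5, D=1, E=3, F=2, G=1, H=2, I=4. Every edge joins two different colors.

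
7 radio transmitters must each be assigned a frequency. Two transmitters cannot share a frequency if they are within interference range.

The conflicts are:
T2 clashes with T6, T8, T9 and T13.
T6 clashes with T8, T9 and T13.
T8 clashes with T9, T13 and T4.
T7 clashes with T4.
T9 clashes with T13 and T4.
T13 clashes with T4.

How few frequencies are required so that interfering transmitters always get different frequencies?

T2, T6, T8, T9, T13 all conflict with each other, so at least 5 frequencies are needed.
5 frequencies suffice: frequency 1 → {T7, T9}; frequency 2 → {T13}; frequency 3 → {T8}; frequency 4 → {T2, T4}; frequency 5 → {T6}. No two conflicting transmitters share a frequency.

5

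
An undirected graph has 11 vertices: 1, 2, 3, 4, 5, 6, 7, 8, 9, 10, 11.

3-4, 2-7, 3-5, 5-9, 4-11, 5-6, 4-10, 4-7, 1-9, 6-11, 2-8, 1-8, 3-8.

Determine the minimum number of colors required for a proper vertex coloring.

The cycle 5-6-11-4-3-5 has odd length 5, so it cannot be 2-colored; at least 3 colors are needed.
3 colors suffice: 1=green, 2=green, 3=blue, 4=red, 5=red, 6=green, 7=blue, 8=red, 9=blue, 10=blue, 11=blue. Each edge has distinct colors on its endpoints.

3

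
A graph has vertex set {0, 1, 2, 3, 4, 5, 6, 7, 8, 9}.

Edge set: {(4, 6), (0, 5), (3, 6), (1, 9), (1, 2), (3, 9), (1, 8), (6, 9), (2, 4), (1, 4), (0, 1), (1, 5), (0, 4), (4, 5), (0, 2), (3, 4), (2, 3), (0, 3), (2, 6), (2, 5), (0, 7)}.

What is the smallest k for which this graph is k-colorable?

5

0, 1, 2, 4, 5 are mutually adjacent (a clique of size 5), so at least 5 colors are needed.
One proper 5-coloring: 0=yellow, 1=red, 2=blue, 3=red, 4=green, 5=purple, 6=yellow, 7=red, 8=blue, 9=blue. Every edge joins two different colors.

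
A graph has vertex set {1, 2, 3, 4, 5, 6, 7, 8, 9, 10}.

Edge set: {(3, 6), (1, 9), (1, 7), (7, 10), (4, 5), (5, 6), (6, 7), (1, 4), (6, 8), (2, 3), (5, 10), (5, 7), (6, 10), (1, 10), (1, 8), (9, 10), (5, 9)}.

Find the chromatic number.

5, 6, 7, 10 are mutually adjacent (a clique of size 4), so at least 4 colors are needed.
4 colors suffice: color a → {1, 2, 6}; color b → {3, 4, 8, 10}; color c → {5}; color d → {7, 9}. Every edge joins two different colors.

4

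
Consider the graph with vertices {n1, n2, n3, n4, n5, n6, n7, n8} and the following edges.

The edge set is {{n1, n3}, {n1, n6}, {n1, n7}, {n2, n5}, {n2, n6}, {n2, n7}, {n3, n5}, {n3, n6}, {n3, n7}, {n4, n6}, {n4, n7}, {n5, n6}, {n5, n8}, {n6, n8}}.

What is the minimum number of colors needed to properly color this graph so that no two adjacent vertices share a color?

n2, n5, n6 form a triangle, so at least 3 colors are needed.
3 colors suffice: n1=3, n2=2, n3=2, n4=2, n5=3, n6=1, n7=1, n8=2. No two adjacent vertices share a color.

3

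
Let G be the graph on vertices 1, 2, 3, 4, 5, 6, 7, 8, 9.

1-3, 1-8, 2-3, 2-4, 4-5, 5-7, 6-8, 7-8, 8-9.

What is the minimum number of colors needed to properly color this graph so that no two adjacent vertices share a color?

3

The cycle 8-7-5-4-2-3-1-8 has odd length 7, so it cannot be 2-colored; at least 3 colors are needed.
3 colors suffice: color a → {3, 4, 8}; color b → {1, 2, 5, 6, 9}; color c → {7}. No two adjacent vertices share a color.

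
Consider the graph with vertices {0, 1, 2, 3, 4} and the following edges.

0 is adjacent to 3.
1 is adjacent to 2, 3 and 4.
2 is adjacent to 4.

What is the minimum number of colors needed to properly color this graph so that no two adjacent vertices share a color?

3

1, 2, 4 form a triangle, so at least 3 colors are needed.
A valid assignment using 3 colors: 0=a, 1=a, 2=b, 3=b, 4=c. Every edge joins two different colors.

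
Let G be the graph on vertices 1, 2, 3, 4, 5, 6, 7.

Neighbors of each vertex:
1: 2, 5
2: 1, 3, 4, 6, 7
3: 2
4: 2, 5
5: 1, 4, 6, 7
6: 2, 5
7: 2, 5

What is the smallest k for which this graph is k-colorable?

2

5 and 7 are adjacent, so at least 2 colors are needed.
A valid assignment using 2 colors: 1=blue, 2=red, 3=blue, 4=blue, 5=red, 6=blue, 7=blue. Each edge has distinct colors on its endpoints.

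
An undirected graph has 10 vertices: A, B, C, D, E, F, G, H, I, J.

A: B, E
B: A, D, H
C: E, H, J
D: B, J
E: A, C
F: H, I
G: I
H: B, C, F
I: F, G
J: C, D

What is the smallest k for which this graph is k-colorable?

The cycle A-B-H-C-E-A has odd length 5, so it cannot be 2-colored; at least 3 colors are needed.
One proper 3-coloring: A=3, B=2, C=2, D=3, E=1, F=2, G=2, H=1, I=1, J=1. No two adjacent vertices share a color.

3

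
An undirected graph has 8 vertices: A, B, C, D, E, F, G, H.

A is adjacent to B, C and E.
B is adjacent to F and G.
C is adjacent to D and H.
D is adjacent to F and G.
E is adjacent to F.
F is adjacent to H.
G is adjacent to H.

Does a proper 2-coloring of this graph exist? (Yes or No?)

The cycle C-A-E-F-H-C has odd length 5, so it cannot be 2-colored; at least 3 colors are needed.
So 2 colors are not enough.

No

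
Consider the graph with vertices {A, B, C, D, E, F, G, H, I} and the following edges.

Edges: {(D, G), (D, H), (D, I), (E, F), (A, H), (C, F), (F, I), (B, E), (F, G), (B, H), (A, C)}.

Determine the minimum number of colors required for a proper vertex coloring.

2

B and H are adjacent, so at least 2 colors are needed.
One proper 2-coloring: A=1, B=1, C=2, D=1, E=2, F=1, G=2, H=2, I=2. No two adjacent vertices share a color.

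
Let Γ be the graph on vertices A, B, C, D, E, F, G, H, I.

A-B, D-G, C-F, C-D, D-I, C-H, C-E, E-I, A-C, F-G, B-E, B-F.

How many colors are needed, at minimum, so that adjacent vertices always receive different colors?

F and G are adjacent, so at least 2 colors are needed.
2 colors suffice: color 1 → {B, C, G, I}; color 2 → {A, D, E, F, H}. No two adjacent vertices share a color.

2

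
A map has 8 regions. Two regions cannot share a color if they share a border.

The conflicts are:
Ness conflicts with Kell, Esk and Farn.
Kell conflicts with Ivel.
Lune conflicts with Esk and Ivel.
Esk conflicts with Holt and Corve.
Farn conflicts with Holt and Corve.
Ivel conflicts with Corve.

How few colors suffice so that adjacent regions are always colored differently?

The cycle Farn-Corve-Ivel-Kell-Ness-Farn has odd length 5, so it cannot be 2-colored; at least 3 colors are needed.
3 colors suffice: color 1 → {Esk, Farn, Ivel}; color 2 → {Ness, Lune, Holt, Corve}; color 3 → {Kell}. No two conflicting regions share a color.

3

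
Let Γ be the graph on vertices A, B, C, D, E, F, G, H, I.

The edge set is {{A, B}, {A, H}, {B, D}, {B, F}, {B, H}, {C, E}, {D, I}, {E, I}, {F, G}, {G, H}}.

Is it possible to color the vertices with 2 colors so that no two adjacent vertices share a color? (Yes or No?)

A, B, H are mutually adjacent, so at least 3 colors are needed.
So 2 colors are not enough.

No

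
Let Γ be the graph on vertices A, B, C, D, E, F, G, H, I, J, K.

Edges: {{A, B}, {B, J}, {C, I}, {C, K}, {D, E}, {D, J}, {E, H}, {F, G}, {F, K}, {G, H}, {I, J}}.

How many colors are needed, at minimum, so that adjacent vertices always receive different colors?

The cycle D-J-I-C-K-F-G-H-E-D has odd length 9, so it cannot be 2-colored; at least 3 colors are needed.
3 colors suffice: color 1 → {A, E, G, J, K}; color 2 → {B, C, D, F, H}; color 3 → {I}. Every edge joins two different colors.

3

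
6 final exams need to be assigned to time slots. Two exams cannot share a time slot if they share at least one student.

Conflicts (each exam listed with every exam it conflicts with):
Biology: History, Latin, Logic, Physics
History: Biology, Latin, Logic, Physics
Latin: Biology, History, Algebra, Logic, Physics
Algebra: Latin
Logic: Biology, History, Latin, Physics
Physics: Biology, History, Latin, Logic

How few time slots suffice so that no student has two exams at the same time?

Biology, History, Latin, Logic, Physics are mutually in conflict, so at least 5 time slots are needed.
5 time slots suffice: time slot 1 → {Latin}; time slot 2 → {Algebra, Logic}; time slot 3 → {History}; time slot 4 → {Physics}; time slot 5 → {Biology}. Each listed conflict is separated.

5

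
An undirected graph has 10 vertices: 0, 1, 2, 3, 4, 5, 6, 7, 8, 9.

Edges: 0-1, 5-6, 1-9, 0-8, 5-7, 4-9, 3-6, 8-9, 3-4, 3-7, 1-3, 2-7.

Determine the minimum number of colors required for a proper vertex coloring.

0 and 1 are adjacent, so at least 2 colors are needed.
2 colors suffice: color a → {0, 2, 3, 5, 9}; color b → {1, 4, 6, 7, 8}. Every edge joins two different colors.

2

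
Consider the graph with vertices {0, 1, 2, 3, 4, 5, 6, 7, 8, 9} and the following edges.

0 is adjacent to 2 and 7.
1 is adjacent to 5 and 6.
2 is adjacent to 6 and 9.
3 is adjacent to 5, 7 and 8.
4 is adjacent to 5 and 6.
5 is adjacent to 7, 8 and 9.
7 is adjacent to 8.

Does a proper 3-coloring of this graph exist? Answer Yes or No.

No

3, 5, 7, 8 are mutually adjacent (a clique of size 4), so at least 4 colors are needed.
So 3 colors are not enough.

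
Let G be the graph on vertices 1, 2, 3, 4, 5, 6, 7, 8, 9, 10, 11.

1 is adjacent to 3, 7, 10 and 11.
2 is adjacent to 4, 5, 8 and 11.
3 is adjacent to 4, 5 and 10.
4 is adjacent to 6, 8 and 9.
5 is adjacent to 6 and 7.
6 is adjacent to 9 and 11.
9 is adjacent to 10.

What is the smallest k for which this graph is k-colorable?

2, 4, 8 are pairwise adjacent, so at least 3 colors are needed.
3 colors suffice: color a → {4, 5, 10, 11}; color b → {2, 3, 6, 7}; color c → {1, 8, 9}. No two adjacent vertices share a color.

3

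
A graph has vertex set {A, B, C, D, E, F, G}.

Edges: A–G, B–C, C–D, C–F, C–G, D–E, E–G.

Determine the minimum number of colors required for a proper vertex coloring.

2

E and G are adjacent, so at least 2 colors are needed.
2 colors suffice: color red → {A, C, E}; color blue → {B, D, F, G}. Every edge joins two different colors.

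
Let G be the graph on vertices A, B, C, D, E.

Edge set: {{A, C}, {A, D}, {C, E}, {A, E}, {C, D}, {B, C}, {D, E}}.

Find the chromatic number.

4

A, C, D, E are pairwise adjacent (a clique of size 4), so at least 4 colors are needed.
One proper 4-coloring: A=4, B=2, C=1, D=3, E=2. No two adjacent vertices share a color.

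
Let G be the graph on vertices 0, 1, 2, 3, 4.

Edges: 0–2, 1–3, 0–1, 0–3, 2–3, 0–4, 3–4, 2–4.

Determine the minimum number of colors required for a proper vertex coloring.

4

0, 2, 3, 4 form a clique, so at least 4 colors are needed.
A valid assignment using 4 colors: 0=blue, 1=green, 2=yellow, 3=red, 4=green. No two adjacent vertices share a color.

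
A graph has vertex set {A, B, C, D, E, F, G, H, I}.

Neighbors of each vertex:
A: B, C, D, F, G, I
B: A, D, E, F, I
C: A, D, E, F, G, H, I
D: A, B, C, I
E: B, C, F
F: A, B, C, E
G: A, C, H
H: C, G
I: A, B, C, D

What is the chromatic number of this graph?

4

A, C, D, I are pairwise adjacent (a clique of size 4), so at least 4 colors are needed.
One proper 4-coloring: A=2, B=1, C=1, D=4, E=2, F=3, G=3, H=2, I=3. Every edge joins two different colors.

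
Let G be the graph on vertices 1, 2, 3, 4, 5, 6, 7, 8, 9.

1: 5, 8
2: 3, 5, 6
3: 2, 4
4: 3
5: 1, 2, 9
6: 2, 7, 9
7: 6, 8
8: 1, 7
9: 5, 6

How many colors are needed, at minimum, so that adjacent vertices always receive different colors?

2

2 and 6 are adjacent, so at least 2 colors are needed.
2 colors suffice: color a → {1, 2, 4, 7, 9}; color b → {3, 5, 6, 8}. Every edge joins two different colors.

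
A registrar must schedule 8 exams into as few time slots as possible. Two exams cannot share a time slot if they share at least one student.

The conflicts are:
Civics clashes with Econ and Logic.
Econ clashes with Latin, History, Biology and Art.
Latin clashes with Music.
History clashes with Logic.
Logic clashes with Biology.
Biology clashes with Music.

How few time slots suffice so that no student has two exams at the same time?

Latin and Music conflict, so at least 2 time slots are needed.
2 time slots suffice: time slot 1 → {Econ, Logic, Music}; time slot 2 → {Civics, Latin, History, Biology, Art}. Each listed conflict is separated.

2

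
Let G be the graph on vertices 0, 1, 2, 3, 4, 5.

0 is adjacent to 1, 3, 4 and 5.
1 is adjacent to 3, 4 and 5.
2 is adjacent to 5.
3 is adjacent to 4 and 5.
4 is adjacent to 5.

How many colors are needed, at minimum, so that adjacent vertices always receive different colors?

5

0, 1, 3, 4, 5 form a clique, so at least 5 colors are needed.
5 colors suffice: 0=c, 1=b, 2=b, 3=d, 4=e, 5=a. Every edge joins two different colors.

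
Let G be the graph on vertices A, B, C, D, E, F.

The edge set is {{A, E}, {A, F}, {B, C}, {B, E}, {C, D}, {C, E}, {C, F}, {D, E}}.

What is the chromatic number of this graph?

B, C, E form a triangle, so at least 3 colors are needed.
3 colors suffice: color 1 → {A, C}; color 2 → {E, F}; color 3 → {B, D}. Each edge has distinct colors on its endpoints.

3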